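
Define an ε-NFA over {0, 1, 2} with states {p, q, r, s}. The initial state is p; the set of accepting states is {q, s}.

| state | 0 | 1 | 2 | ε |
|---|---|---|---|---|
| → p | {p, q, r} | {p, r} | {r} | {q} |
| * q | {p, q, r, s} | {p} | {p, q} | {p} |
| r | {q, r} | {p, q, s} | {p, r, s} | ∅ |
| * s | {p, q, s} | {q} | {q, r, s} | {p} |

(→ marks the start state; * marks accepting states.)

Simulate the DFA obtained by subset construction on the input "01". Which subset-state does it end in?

Start: {p, q}.
δ(p,0) = {p, q, r}; δ(q,0) = {p, q, r, s}.
Union: {p, q, r, s}.
After 0: {p, q, r, s}.
δ(p,1) = {p, r}; δ(q,1) = {p}; δ(r,1) = {p, q, s}; δ(s,1) = {q}.
Union: {p, q, r, s}.
After 1: {p, q, r, s}.

{p, q, r, s}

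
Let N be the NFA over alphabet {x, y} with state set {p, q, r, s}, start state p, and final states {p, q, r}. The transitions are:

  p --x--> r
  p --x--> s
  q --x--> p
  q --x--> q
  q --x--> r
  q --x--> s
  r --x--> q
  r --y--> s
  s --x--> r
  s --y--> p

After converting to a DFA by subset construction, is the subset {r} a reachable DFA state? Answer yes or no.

Start state of the DFA: {p}.
{p} --x--> {r, s}  [new]
{p} --y--> ∅  [new]
{r, s} --x--> {q, r}  [new]
{r, s} --y--> {p, s}  [new]
∅ --x--> ∅  [seen]
∅ --y--> ∅  [seen]
{q, r} --x--> {p, q, r, s}  [new]
{q, r} --y--> {s}  [new]
{p, s} --x--> {r, s}  [seen]
{p, s} --y--> {p}  [seen]
{p, q, r, s} --x--> {p, q, r, s}  [seen]
{p, q, r, s} --y--> {p, s}  [seen]
{s} --x--> {r}  [new]
{s} --y--> {p}  [seen]
{r} --x--> {q}  [new]
{r} --y--> {s}  [seen]
{q} --x--> {p, q, r, s}  [seen]
{q} --y--> ∅  [seen]
Reachable DFA states: {p}, {r, s}, ∅, {q, r}, {p, s}, {p, q, r, s}, {s}, {r}, {q}.
{r} is among them.

yes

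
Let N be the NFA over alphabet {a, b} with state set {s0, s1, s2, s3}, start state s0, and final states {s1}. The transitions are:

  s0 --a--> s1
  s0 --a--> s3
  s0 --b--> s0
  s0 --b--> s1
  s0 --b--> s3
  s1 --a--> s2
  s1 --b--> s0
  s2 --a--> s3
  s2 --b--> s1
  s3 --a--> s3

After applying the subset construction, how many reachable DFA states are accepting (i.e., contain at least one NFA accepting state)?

5

Start state of the DFA: {s0}.
{s0} --a--> {s1, s3}  [new]
{s0} --b--> {s0, s1, s3}  [new]
{s1, s3} --a--> {s2, s3}  [new]
{s1, s3} --b--> {s0}  [seen]
{s0, s1, s3} --a--> {s1, s2, s3}  [new]
{s0, s1, s3} --b--> {s0, s1, s3}  [seen]
{s2, s3} --a--> {s3}  [new]
{s2, s3} --b--> {s1}  [new]
{s1, s2, s3} --a--> {s2, s3}  [seen]
{s1, s2, s3} --b--> {s0, s1}  [new]
{s3} --a--> {s3}  [seen]
{s3} --b--> ∅  [new]
{s1} --a--> {s2}  [new]
{s1} --b--> {s0}  [seen]
{s0, s1} --a--> {s1, s2, s3}  [seen]
{s0, s1} --b--> {s0, s1, s3}  [seen]
∅ --a--> ∅  [seen]
∅ --b--> ∅  [seen]
{s2} --a--> {s3}  [seen]
{s2} --b--> {s1}  [seen]
Reachable DFA states: {s0}, {s1, s3}, {s0, s1, s3}, {s2, s3}, {s1, s2, s3}, {s3}, {s1}, {s0, s1}, ∅, {s2}.
Accepting DFA states (contain an NFA accepting state): {s1, s3}, {s0, s1, s3}, {s1, s2, s3}, {s1}, {s0, s1}.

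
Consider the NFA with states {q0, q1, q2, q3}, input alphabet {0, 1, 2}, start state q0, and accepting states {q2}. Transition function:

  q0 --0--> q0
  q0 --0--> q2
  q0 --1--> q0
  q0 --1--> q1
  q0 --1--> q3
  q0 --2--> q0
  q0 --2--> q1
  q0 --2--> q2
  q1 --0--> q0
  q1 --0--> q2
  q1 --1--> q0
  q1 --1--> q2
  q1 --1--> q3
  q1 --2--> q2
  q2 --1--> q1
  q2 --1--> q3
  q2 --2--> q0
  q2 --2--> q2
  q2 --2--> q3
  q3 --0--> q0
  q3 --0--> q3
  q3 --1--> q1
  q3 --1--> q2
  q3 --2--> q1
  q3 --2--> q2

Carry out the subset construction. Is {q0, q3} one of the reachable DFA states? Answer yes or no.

Start state of the DFA: {q0}.
{q0} --0--> {q0, q2}  [new]
{q0} --1--> {q0, q1, q3}  [new]
{q0} --2--> {q0, q1, q2}  [new]
{q0, q2} --0--> {q0, q2}  [seen]
{q0, q2} --1--> {q0, q1, q3}  [seen]
{q0, q2} --2--> {q0, q1, q2, q3}  [new]
{q0, q1, q3} --0--> {q0, q2, q3}  [new]
{q0, q1, q3} --1--> {q0, q1, q2, q3}  [seen]
{q0, q1, q3} --2--> {q0, q1, q2}  [seen]
{q0, q1, q2} --0--> {q0, q2}  [seen]
{q0, q1, q2} --1--> {q0, q1, q2, q3}  [seen]
{q0, q1, q2} --2--> {q0, q1, q2, q3}  [seen]
{q0, q1, q2, q3} --0--> {q0, q2, q3}  [seen]
{q0, q1, q2, q3} --1--> {q0, q1, q2, q3}  [seen]
{q0, q1, q2, q3} --2--> {q0, q1, q2, q3}  [seen]
{q0, q2, q3} --0--> {q0, q2, q3}  [seen]
{q0, q2, q3} --1--> {q0, q1, q2, q3}  [seen]
{q0, q2, q3} --2--> {q0, q1, q2, q3}  [seen]
Reachable DFA states: {q0}, {q0, q2}, {q0, q1, q3}, {q0, q1, q2}, {q0, q1, q2, q3}, {q0, q2, q3}.
{q0, q3} is not among them.

no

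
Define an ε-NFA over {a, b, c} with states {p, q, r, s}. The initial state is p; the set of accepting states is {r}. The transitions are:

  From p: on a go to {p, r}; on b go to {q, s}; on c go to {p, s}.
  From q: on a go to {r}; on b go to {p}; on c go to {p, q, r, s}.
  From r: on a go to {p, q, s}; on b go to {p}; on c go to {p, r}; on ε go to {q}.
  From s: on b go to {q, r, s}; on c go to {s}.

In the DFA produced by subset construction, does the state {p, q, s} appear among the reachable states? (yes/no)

yes

Start state of the DFA: {p} (ε-closure of the NFA start).
{p} --a--> {p, q, r}  [new]
{p} --b--> {q, s}  [new]
{p} --c--> {p, s}  [new]
{p, q, r} --a--> {p, q, r, s}  [new]
{p, q, r} --b--> {p, q, s}  [new]
{p, q, r} --c--> {p, q, r, s}  [seen]
{q, s} --a--> {q, r}  [new]
{q, s} --b--> {p, q, r, s}  [seen]
{q, s} --c--> {p, q, r, s}  [seen]
{p, s} --a--> {p, q, r}  [seen]
{p, s} --b--> {q, r, s}  [new]
{p, s} --c--> {p, s}  [seen]
{p, q, r, s} --a--> {p, q, r, s}  [seen]
{p, q, r, s} --b--> {p, q, r, s}  [seen]
{p, q, r, s} --c--> {p, q, r, s}  [seen]
{p, q, s} --a--> {p, q, r}  [seen]
{p, q, s} --b--> {p, q, r, s}  [seen]
{p, q, s} --c--> {p, q, r, s}  [seen]
{q, r} --a--> {p, q, r, s}  [seen]
{q, r} --b--> {p}  [seen]
{q, r} --c--> {p, q, r, s}  [seen]
{q, r, s} --a--> {p, q, r, s}  [seen]
{q, r, s} --b--> {p, q, r, s}  [seen]
{q, r, s} --c--> {p, q, r, s}  [seen]
Reachable DFA states: {p}, {p, q, r}, {q, s}, {p, s}, {p, q, r, s}, {p, q, s}, {q, r}, {q, r, s}.
{p, q, s} is among them.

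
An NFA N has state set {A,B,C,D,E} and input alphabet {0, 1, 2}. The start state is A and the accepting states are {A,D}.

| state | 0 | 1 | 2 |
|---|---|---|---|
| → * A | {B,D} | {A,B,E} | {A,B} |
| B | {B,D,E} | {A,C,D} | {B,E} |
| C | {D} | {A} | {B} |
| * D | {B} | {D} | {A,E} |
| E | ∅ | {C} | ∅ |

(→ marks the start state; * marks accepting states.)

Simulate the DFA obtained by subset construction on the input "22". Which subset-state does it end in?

Start: {A}.
δ(A,2) = {A,B}.
Union: {A,B}.
After 2: {A,B}.
δ(A,2) = {A,B}; δ(B,2) = {B,E}.
Union: {A,B,E}.
After 2: {A,B,E}.

{A,B,E}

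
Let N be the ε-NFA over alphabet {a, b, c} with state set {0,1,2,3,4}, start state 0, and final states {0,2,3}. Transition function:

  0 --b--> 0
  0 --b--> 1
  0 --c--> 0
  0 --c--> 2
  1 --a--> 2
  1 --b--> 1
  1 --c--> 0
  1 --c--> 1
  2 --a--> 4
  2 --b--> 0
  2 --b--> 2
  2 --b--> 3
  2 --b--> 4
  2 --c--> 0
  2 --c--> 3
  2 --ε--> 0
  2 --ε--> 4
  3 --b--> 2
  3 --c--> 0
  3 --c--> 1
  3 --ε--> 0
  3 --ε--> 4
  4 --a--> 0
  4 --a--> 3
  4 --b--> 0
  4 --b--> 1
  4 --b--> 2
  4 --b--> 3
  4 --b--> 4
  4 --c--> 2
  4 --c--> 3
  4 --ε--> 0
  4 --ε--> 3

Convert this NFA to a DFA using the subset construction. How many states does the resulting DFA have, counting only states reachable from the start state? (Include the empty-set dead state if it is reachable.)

Start state of the DFA: {0} (ε-closure of the NFA start).
{0} --a--> ∅  [new]
{0} --b--> {0,1}  [new]
{0} --c--> {0,2,3,4}  [new]
∅ --a--> ∅  [seen]
∅ --b--> ∅  [seen]
∅ --c--> ∅  [seen]
{0,1} --a--> {0,2,3,4}  [seen]
{0,1} --b--> {0,1}  [seen]
{0,1} --c--> {0,1,2,3,4}  [new]
{0,2,3,4} --a--> {0,3,4}  [new]
{0,2,3,4} --b--> {0,1,2,3,4}  [seen]
{0,2,3,4} --c--> {0,1,2,3,4}  [seen]
{0,1,2,3,4} --a--> {0,2,3,4}  [seen]
{0,1,2,3,4} --b--> {0,1,2,3,4}  [seen]
{0,1,2,3,4} --c--> {0,1,2,3,4}  [seen]
{0,3,4} --a--> {0,3,4}  [seen]
{0,3,4} --b--> {0,1,2,3,4}  [seen]
{0,3,4} --c--> {0,1,2,3,4}  [seen]
Reachable DFA states: {0}, ∅, {0,1}, {0,2,3,4}, {0,1,2,3,4}, {0,3,4}.

6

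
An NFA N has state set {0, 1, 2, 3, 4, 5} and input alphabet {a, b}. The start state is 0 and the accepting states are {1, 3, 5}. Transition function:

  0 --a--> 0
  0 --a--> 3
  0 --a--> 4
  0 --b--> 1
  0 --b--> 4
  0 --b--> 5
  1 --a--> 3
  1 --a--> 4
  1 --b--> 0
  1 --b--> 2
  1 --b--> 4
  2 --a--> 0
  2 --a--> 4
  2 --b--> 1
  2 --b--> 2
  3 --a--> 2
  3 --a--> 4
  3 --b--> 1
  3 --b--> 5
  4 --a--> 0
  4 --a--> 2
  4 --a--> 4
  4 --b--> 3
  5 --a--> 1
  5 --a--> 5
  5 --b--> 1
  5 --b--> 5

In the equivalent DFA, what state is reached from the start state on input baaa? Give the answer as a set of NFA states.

Start: {0}.
δ(0,b) = {1, 4, 5}.
Union: {1, 4, 5}.
After b: {1, 4, 5}.
δ(1,a) = {3, 4}; δ(4,a) = {0, 2, 4}; δ(5,a) = {1, 5}.
Union: {0, 1, 2, 3, 4, 5}.
After a: {0, 1, 2, 3, 4, 5}.
δ(0,a) = {0, 3, 4}; δ(1,a) = {3, 4}; δ(2,a) = {0, 4}; δ(3,a) = {2, 4}; δ(4,a) = {0, 2, 4}; δ(5,a) = {1, 5}.
Union: {0, 1, 2, 3, 4, 5}.
After a: {0, 1, 2, 3, 4, 5}.
δ(0,a) = {0, 3, 4}; δ(1,a) = {3, 4}; δ(2,a) = {0, 4}; δ(3,a) = {2, 4}; δ(4,a) = {0, 2, 4}; δ(5,a) = {1, 5}.
Union: {0, 1, 2, 3, 4, 5}.
After a: {0, 1, 2, 3, 4, 5}.

{0, 1, 2, 3, 4, 5}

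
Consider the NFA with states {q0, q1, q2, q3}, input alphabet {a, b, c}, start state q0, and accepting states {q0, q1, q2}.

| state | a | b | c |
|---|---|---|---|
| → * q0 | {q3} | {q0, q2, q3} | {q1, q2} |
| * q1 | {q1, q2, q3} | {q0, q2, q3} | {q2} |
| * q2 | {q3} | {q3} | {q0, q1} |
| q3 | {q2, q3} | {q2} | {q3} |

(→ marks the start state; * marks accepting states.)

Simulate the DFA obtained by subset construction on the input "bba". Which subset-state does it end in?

Start: {q0}.
δ(q0,b) = {q0, q2, q3}.
Union: {q0, q2, q3}.
After b: {q0, q2, q3}.
δ(q0,b) = {q0, q2, q3}; δ(q2,b) = {q3}; δ(q3,b) = {q2}.
Union: {q0, q2, q3}.
After b: {q0, q2, q3}.
δ(q0,a) = {q3}; δ(q2,a) = {q3}; δ(q3,a) = {q2, q3}.
Union: {q2, q3}.
After a: {q2, q3}.

{q2, q3}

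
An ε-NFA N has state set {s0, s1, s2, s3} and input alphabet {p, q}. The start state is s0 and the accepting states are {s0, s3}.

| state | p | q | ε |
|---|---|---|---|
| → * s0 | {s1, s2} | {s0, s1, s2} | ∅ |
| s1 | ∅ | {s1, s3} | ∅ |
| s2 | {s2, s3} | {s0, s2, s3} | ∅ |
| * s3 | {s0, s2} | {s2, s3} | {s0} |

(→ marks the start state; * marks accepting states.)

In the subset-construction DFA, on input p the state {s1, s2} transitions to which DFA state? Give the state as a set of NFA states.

{s0, s2, s3}

δ(s1,p) = ∅; δ(s2,p) = {s2, s3}.
Union: {s2, s3}.
ε-closure gives {s0, s2, s3}.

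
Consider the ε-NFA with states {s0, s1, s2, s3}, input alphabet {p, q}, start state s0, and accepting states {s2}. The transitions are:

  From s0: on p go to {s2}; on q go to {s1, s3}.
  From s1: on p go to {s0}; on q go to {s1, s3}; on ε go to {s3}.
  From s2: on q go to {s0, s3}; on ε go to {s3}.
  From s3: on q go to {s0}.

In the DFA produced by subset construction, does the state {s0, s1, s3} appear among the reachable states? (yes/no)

Start state of the DFA: {s0} (ε-closure of the NFA start).
{s0} --p--> {s2, s3}  [new]
{s0} --q--> {s1, s3}  [new]
{s2, s3} --p--> ∅  [new]
{s2, s3} --q--> {s0, s3}  [new]
{s1, s3} --p--> {s0}  [seen]
{s1, s3} --q--> {s0, s1, s3}  [new]
∅ --p--> ∅  [seen]
∅ --q--> ∅  [seen]
{s0, s3} --p--> {s2, s3}  [seen]
{s0, s3} --q--> {s0, s1, s3}  [seen]
{s0, s1, s3} --p--> {s0, s2, s3}  [new]
{s0, s1, s3} --q--> {s0, s1, s3}  [seen]
{s0, s2, s3} --p--> {s2, s3}  [seen]
{s0, s2, s3} --q--> {s0, s1, s3}  [seen]
Reachable DFA states: {s0}, {s2, s3}, {s1, s3}, ∅, {s0, s3}, {s0, s1, s3}, {s0, s2, s3}.
{s0, s1, s3} is among them.

yes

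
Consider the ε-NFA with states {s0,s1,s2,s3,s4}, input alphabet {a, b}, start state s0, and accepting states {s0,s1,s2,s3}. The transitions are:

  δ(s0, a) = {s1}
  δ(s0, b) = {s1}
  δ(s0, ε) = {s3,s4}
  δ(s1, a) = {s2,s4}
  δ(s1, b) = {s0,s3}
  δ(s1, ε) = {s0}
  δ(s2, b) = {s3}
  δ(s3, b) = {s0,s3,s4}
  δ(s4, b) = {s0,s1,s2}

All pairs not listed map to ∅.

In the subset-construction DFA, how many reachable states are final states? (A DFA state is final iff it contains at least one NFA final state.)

3

Start state of the DFA: {s0,s3,s4} (ε-closure of the NFA start).
{s0,s3,s4} --a--> {s0,s1,s3,s4}  [new]
{s0,s3,s4} --b--> {s0,s1,s2,s3,s4}  [new]
{s0,s1,s3,s4} --a--> {s0,s1,s2,s3,s4}  [seen]
{s0,s1,s3,s4} --b--> {s0,s1,s2,s3,s4}  [seen]
{s0,s1,s2,s3,s4} --a--> {s0,s1,s2,s3,s4}  [seen]
{s0,s1,s2,s3,s4} --b--> {s0,s1,s2,s3,s4}  [seen]
Reachable DFA states: {s0,s3,s4}, {s0,s1,s3,s4}, {s0,s1,s2,s3,s4}.
Accepting DFA states (contain an NFA accepting state): {s0,s3,s4}, {s0,s1,s3,s4}, {s0,s1,s2,s3,s4}.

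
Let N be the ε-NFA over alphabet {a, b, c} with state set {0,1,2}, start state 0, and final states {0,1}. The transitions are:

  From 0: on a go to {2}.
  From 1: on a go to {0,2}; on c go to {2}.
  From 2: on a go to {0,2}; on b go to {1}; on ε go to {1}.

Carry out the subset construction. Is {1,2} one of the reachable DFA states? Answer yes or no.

Start state of the DFA: {0} (ε-closure of the NFA start).
{0} --a--> {1,2}  [new]
{0} --b--> ∅  [new]
{0} --c--> ∅  [seen]
{1,2} --a--> {0,1,2}  [new]
{1,2} --b--> {1}  [new]
{1,2} --c--> {1,2}  [seen]
∅ --a--> ∅  [seen]
∅ --b--> ∅  [seen]
∅ --c--> ∅  [seen]
{0,1,2} --a--> {0,1,2}  [seen]
{0,1,2} --b--> {1}  [seen]
{0,1,2} --c--> {1,2}  [seen]
{1} --a--> {0,1,2}  [seen]
{1} --b--> ∅  [seen]
{1} --c--> {1,2}  [seen]
Reachable DFA states: {0}, {1,2}, ∅, {0,1,2}, {1}.
{1,2} is among them.

yes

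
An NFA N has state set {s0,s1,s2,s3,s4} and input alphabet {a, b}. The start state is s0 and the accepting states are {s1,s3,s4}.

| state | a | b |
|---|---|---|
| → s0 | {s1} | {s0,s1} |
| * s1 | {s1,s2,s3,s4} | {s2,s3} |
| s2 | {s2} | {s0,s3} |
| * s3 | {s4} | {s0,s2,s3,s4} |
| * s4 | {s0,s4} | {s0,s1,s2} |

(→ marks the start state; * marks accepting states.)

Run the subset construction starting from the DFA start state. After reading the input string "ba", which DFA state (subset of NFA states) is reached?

Start: {s0}.
δ(s0,b) = {s0,s1}.
Union: {s0,s1}.
After b: {s0,s1}.
δ(s0,a) = {s1}; δ(s1,a) = {s1,s2,s3,s4}.
Union: {s1,s2,s3,s4}.
After a: {s1,s2,s3,s4}.

{s1,s2,s3,s4}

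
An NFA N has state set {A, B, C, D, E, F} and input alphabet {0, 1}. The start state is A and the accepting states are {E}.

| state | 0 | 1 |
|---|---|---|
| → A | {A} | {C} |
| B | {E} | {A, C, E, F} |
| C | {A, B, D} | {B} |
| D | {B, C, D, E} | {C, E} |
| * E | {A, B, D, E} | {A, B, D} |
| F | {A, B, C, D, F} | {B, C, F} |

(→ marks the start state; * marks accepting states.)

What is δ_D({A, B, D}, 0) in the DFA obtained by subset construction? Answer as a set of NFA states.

{A, B, C, D, E}

δ(A,0) = {A}; δ(B,0) = {E}; δ(D,0) = {B, C, D, E}.
Union: {A, B, C, D, E}.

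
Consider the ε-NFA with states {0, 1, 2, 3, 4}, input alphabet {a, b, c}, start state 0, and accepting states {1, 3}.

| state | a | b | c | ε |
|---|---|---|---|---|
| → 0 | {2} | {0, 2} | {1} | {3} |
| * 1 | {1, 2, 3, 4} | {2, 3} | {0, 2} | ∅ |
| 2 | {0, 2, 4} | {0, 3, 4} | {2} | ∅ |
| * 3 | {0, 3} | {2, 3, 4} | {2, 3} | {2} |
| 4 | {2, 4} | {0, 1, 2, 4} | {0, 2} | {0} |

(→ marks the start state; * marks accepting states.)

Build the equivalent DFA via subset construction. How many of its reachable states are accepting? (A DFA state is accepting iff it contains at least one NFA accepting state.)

5

Start state of the DFA: {0, 2, 3} (ε-closure of the NFA start).
{0, 2, 3} --a--> {0, 2, 3, 4}  [new]
{0, 2, 3} --b--> {0, 2, 3, 4}  [seen]
{0, 2, 3} --c--> {1, 2, 3}  [new]
{0, 2, 3, 4} --a--> {0, 2, 3, 4}  [seen]
{0, 2, 3, 4} --b--> {0, 1, 2, 3, 4}  [new]
{0, 2, 3, 4} --c--> {0, 1, 2, 3}  [new]
{1, 2, 3} --a--> {0, 1, 2, 3, 4}  [seen]
{1, 2, 3} --b--> {0, 2, 3, 4}  [seen]
{1, 2, 3} --c--> {0, 2, 3}  [seen]
{0, 1, 2, 3, 4} --a--> {0, 1, 2, 3, 4}  [seen]
{0, 1, 2, 3, 4} --b--> {0, 1, 2, 3, 4}  [seen]
{0, 1, 2, 3, 4} --c--> {0, 1, 2, 3}  [seen]
{0, 1, 2, 3} --a--> {0, 1, 2, 3, 4}  [seen]
{0, 1, 2, 3} --b--> {0, 2, 3, 4}  [seen]
{0, 1, 2, 3} --c--> {0, 1, 2, 3}  [seen]
Reachable DFA states: {0, 2, 3}, {0, 2, 3, 4}, {1, 2, 3}, {0, 1, 2, 3, 4}, {0, 1, 2, 3}.
Accepting DFA states (contain an NFA accepting state): {0, 2, 3}, {0, 2, 3, 4}, {1, 2, 3}, {0, 1, 2, 3, 4}, {0, 1, 2, 3}.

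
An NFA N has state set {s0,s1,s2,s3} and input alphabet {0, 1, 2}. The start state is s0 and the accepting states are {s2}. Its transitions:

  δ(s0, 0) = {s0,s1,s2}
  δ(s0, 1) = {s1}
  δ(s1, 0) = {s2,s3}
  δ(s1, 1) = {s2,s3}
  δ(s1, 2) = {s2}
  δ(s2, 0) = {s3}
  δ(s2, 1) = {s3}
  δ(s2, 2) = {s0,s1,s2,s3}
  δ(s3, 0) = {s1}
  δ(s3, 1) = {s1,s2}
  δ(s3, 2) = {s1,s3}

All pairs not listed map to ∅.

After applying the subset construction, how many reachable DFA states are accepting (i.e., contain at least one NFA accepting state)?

Start state of the DFA: {s0}.
{s0} --0--> {s0,s1,s2}  [new]
{s0} --1--> {s1}  [new]
{s0} --2--> ∅  [new]
{s0,s1,s2} --0--> {s0,s1,s2,s3}  [new]
{s0,s1,s2} --1--> {s1,s2,s3}  [new]
{s0,s1,s2} --2--> {s0,s1,s2,s3}  [seen]
{s1} --0--> {s2,s3}  [new]
{s1} --1--> {s2,s3}  [seen]
{s1} --2--> {s2}  [new]
∅ --0--> ∅  [seen]
∅ --1--> ∅  [seen]
∅ --2--> ∅  [seen]
{s0,s1,s2,s3} --0--> {s0,s1,s2,s3}  [seen]
{s0,s1,s2,s3} --1--> {s1,s2,s3}  [seen]
{s0,s1,s2,s3} --2--> {s0,s1,s2,s3}  [seen]
{s1,s2,s3} --0--> {s1,s2,s3}  [seen]
{s1,s2,s3} --1--> {s1,s2,s3}  [seen]
{s1,s2,s3} --2--> {s0,s1,s2,s3}  [seen]
{s2,s3} --0--> {s1,s3}  [new]
{s2,s3} --1--> {s1,s2,s3}  [seen]
{s2,s3} --2--> {s0,s1,s2,s3}  [seen]
{s2} --0--> {s3}  [new]
{s2} --1--> {s3}  [seen]
{s2} --2--> {s0,s1,s2,s3}  [seen]
{s1,s3} --0--> {s1,s2,s3}  [seen]
{s1,s3} --1--> {s1,s2,s3}  [seen]
{s1,s3} --2--> {s1,s2,s3}  [seen]
{s3} --0--> {s1}  [seen]
{s3} --1--> {s1,s2}  [new]
{s3} --2--> {s1,s3}  [seen]
{s1,s2} --0--> {s2,s3}  [seen]
{s1,s2} --1--> {s2,s3}  [seen]
{s1,s2} --2--> {s0,s1,s2,s3}  [seen]
Reachable DFA states: {s0}, {s0,s1,s2}, {s1}, ∅, {s0,s1,s2,s3}, {s1,s2,s3}, {s2,s3}, {s2}, {s1,s3}, {s3}, {s1,s2}.
Accepting DFA states (contain an NFA accepting state): {s0,s1,s2}, {s0,s1,s2,s3}, {s1,s2,s3}, {s2,s3}, {s2}, {s1,s2}.

6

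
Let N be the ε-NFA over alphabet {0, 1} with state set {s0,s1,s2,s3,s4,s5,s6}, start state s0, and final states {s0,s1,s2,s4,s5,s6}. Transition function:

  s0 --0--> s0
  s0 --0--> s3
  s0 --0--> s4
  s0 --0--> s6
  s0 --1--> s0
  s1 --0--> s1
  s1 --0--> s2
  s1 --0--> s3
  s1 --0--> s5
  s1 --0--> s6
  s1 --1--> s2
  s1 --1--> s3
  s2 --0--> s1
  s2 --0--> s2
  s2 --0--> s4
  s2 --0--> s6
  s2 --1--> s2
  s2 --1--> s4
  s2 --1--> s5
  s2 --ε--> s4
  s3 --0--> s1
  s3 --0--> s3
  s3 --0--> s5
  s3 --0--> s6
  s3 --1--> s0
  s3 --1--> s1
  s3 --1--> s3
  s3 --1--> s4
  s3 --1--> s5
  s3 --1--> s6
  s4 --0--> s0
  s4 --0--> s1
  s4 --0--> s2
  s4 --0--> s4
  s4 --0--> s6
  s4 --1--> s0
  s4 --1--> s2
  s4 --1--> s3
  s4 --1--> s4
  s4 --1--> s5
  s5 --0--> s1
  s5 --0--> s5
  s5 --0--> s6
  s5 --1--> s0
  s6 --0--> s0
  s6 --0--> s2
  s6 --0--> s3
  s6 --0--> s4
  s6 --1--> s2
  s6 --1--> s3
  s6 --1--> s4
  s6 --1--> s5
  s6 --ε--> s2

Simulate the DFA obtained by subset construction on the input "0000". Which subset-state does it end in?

Start: {s0}.
δ(s0,0) = {s0,s3,s4,s6}.
Union: {s0,s3,s4,s6}.
ε-closure gives {s0,s2,s3,s4,s6}.
After 0: {s0,s2,s3,s4,s6}.
δ(s0,0) = {s0,s3,s4,s6}; δ(s2,0) = {s1,s2,s4,s6}; δ(s3,0) = {s1,s3,s5,s6}; δ(s4,0) = {s0,s1,s2,s4,s6}; δ(s6,0) = {s0,s2,s3,s4}.
Union: {s0,s1,s2,s3,s4,s5,s6}.
After 0: {s0,s1,s2,s3,s4,s5,s6}.
δ(s0,0) = {s0,s3,s4,s6}; δ(s1,0) = {s1,s2,s3,s5,s6}; δ(s2,0) = {s1,s2,s4,s6}; δ(s3,0) = {s1,s3,s5,s6}; δ(s4,0) = {s0,s1,s2,s4,s6}; δ(s5,0) = {s1,s5,s6}; δ(s6,0) = {s0,s2,s3,s4}.
Union: {s0,s1,s2,s3,s4,s5,s6}.
After 0: {s0,s1,s2,s3,s4,s5,s6}.
δ(s0,0) = {s0,s3,s4,s6}; δ(s1,0) = {s1,s2,s3,s5,s6}; δ(s2,0) = {s1,s2,s4,s6}; δ(s3,0) = {s1,s3,s5,s6}; δ(s4,0) = {s0,s1,s2,s4,s6}; δ(s5,0) = {s1,s5,s6}; δ(s6,0) = {s0,s2,s3,s4}.
Union: {s0,s1,s2,s3,s4,s5,s6}.
After 0: {s0,s1,s2,s3,s4,s5,s6}.

{s0,s1,s2,s3,s4,s5,s6}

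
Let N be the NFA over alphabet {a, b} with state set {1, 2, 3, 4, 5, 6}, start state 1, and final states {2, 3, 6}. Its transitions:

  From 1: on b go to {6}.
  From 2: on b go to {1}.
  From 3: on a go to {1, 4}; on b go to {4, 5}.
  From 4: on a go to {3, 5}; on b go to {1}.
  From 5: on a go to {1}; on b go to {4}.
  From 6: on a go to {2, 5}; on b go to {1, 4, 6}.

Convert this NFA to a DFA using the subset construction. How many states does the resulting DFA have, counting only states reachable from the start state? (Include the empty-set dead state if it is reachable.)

15

Start state of the DFA: {1}.
{1} --a--> ∅  [new]
{1} --b--> {6}  [new]
∅ --a--> ∅  [seen]
∅ --b--> ∅  [seen]
{6} --a--> {2, 5}  [new]
{6} --b--> {1, 4, 6}  [new]
{2, 5} --a--> {1}  [seen]
{2, 5} --b--> {1, 4}  [new]
{1, 4, 6} --a--> {2, 3, 5}  [new]
{1, 4, 6} --b--> {1, 4, 6}  [seen]
{1, 4} --a--> {3, 5}  [new]
{1, 4} --b--> {1, 6}  [new]
{2, 3, 5} --a--> {1, 4}  [seen]
{2, 3, 5} --b--> {1, 4, 5}  [new]
{3, 5} --a--> {1, 4}  [seen]
{3, 5} --b--> {4, 5}  [new]
{1, 6} --a--> {2, 5}  [seen]
{1, 6} --b--> {1, 4, 6}  [seen]
{1, 4, 5} --a--> {1, 3, 5}  [new]
{1, 4, 5} --b--> {1, 4, 6}  [seen]
{4, 5} --a--> {1, 3, 5}  [seen]
{4, 5} --b--> {1, 4}  [seen]
{1, 3, 5} --a--> {1, 4}  [seen]
{1, 3, 5} --b--> {4, 5, 6}  [new]
{4, 5, 6} --a--> {1, 2, 3, 5}  [new]
{4, 5, 6} --b--> {1, 4, 6}  [seen]
{1, 2, 3, 5} --a--> {1, 4}  [seen]
{1, 2, 3, 5} --b--> {1, 4, 5, 6}  [new]
{1, 4, 5, 6} --a--> {1, 2, 3, 5}  [seen]
{1, 4, 5, 6} --b--> {1, 4, 6}  [seen]
Reachable DFA states: {1}, ∅, {6}, {2, 5}, {1, 4, 6}, {1, 4}, {2, 3, 5}, {3, 5}, {1, 6}, {1, 4, 5}, {4, 5}, {1, 3, 5}, {4, 5, 6}, {1, 2, 3, 5}, {1, 4, 5, 6}.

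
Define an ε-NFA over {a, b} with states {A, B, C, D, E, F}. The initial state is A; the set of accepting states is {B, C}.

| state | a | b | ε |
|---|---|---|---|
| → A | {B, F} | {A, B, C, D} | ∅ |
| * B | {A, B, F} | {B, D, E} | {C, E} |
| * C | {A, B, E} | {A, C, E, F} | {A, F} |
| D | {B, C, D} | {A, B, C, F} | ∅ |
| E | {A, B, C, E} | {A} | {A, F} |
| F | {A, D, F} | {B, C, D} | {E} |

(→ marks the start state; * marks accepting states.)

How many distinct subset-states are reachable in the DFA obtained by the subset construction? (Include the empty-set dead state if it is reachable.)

3

Start state of the DFA: {A} (ε-closure of the NFA start).
{A} --a--> {A, B, C, E, F}  [new]
{A} --b--> {A, B, C, D, E, F}  [new]
{A, B, C, E, F} --a--> {A, B, C, D, E, F}  [seen]
{A, B, C, E, F} --b--> {A, B, C, D, E, F}  [seen]
{A, B, C, D, E, F} --a--> {A, B, C, D, E, F}  [seen]
{A, B, C, D, E, F} --b--> {A, B, C, D, E, F}  [seen]
Reachable DFA states: {A}, {A, B, C, E, F}, {A, B, C, D, E, F}.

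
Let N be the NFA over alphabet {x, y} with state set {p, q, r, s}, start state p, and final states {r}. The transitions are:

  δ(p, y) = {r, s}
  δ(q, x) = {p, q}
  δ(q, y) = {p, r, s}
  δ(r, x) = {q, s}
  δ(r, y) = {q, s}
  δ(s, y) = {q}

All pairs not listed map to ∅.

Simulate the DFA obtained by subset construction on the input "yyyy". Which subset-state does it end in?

{p, q, r, s}

Start: {p}.
δ(p,y) = {r, s}.
Union: {r, s}.
After y: {r, s}.
δ(r,y) = {q, s}; δ(s,y) = {q}.
Union: {q, s}.
After y: {q, s}.
δ(q,y) = {p, r, s}; δ(s,y) = {q}.
Union: {p, q, r, s}.
After y: {p, q, r, s}.
δ(p,y) = {r, s}; δ(q,y) = {p, r, s}; δ(r,y) = {q, s}; δ(s,y) = {q}.
Union: {p, q, r, s}.
After y: {p, q, r, s}.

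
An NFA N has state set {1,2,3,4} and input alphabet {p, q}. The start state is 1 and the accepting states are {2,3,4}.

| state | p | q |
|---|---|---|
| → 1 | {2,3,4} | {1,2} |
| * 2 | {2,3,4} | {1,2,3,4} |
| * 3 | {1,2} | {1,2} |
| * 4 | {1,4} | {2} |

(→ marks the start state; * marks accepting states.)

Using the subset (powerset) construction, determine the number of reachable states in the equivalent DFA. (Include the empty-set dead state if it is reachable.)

Start state of the DFA: {1}.
{1} --p--> {2,3,4}  [new]
{1} --q--> {1,2}  [new]
{2,3,4} --p--> {1,2,3,4}  [new]
{2,3,4} --q--> {1,2,3,4}  [seen]
{1,2} --p--> {2,3,4}  [seen]
{1,2} --q--> {1,2,3,4}  [seen]
{1,2,3,4} --p--> {1,2,3,4}  [seen]
{1,2,3,4} --q--> {1,2,3,4}  [seen]
Reachable DFA states: {1}, {2,3,4}, {1,2}, {1,2,3,4}.

4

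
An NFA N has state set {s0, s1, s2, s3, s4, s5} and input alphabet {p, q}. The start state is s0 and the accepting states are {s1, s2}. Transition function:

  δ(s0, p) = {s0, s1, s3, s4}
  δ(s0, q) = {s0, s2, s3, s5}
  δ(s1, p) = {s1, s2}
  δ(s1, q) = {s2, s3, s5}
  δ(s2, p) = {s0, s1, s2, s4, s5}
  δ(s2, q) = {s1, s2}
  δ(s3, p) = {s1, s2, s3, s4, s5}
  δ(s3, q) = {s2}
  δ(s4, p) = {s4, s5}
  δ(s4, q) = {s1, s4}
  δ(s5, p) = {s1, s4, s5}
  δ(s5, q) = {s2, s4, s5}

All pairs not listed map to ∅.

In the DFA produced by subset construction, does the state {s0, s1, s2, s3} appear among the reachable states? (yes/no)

no

Start state of the DFA: {s0}.
{s0} --p--> {s0, s1, s3, s4}  [new]
{s0} --q--> {s0, s2, s3, s5}  [new]
{s0, s1, s3, s4} --p--> {s0, s1, s2, s3, s4, s5}  [new]
{s0, s1, s3, s4} --q--> {s0, s1, s2, s3, s4, s5}  [seen]
{s0, s2, s3, s5} --p--> {s0, s1, s2, s3, s4, s5}  [seen]
{s0, s2, s3, s5} --q--> {s0, s1, s2, s3, s4, s5}  [seen]
{s0, s1, s2, s3, s4, s5} --p--> {s0, s1, s2, s3, s4, s5}  [seen]
{s0, s1, s2, s3, s4, s5} --q--> {s0, s1, s2, s3, s4, s5}  [seen]
Reachable DFA states: {s0}, {s0, s1, s3, s4}, {s0, s2, s3, s5}, {s0, s1, s2, s3, s4, s5}.
{s0, s1, s2, s3} is not among them.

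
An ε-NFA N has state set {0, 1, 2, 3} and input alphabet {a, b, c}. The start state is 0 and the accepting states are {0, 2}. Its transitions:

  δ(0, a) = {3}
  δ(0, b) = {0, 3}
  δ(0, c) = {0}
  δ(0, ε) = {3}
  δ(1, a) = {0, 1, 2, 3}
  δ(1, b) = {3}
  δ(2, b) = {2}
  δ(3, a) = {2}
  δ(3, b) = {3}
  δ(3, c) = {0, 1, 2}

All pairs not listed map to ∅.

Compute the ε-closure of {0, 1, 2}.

Begin with {0, 1, 2}.
0 →ε {3}; add 3.
ε-closure = {0, 1, 2, 3}.

{0, 1, 2, 3}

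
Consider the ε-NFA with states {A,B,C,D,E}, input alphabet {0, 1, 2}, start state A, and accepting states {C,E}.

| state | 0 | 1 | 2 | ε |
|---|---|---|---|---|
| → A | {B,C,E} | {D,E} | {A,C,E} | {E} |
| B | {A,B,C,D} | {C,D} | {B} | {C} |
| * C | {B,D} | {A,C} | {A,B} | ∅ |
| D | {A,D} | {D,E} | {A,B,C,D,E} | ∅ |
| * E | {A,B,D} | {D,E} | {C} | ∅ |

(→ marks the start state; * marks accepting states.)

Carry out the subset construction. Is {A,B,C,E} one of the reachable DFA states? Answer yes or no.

yes

Start state of the DFA: {A,E} (ε-closure of the NFA start).
{A,E} --0--> {A,B,C,D,E}  [new]
{A,E} --1--> {D,E}  [new]
{A,E} --2--> {A,C,E}  [new]
{A,B,C,D,E} --0--> {A,B,C,D,E}  [seen]
{A,B,C,D,E} --1--> {A,C,D,E}  [new]
{A,B,C,D,E} --2--> {A,B,C,D,E}  [seen]
{D,E} --0--> {A,B,C,D,E}  [seen]
{D,E} --1--> {D,E}  [seen]
{D,E} --2--> {A,B,C,D,E}  [seen]
{A,C,E} --0--> {A,B,C,D,E}  [seen]
{A,C,E} --1--> {A,C,D,E}  [seen]
{A,C,E} --2--> {A,B,C,E}  [new]
{A,C,D,E} --0--> {A,B,C,D,E}  [seen]
{A,C,D,E} --1--> {A,C,D,E}  [seen]
{A,C,D,E} --2--> {A,B,C,D,E}  [seen]
{A,B,C,E} --0--> {A,B,C,D,E}  [seen]
{A,B,C,E} --1--> {A,C,D,E}  [seen]
{A,B,C,E} --2--> {A,B,C,E}  [seen]
Reachable DFA states: {A,E}, {A,B,C,D,E}, {D,E}, {A,C,E}, {A,C,D,E}, {A,B,C,E}.
{A,B,C,E} is among them.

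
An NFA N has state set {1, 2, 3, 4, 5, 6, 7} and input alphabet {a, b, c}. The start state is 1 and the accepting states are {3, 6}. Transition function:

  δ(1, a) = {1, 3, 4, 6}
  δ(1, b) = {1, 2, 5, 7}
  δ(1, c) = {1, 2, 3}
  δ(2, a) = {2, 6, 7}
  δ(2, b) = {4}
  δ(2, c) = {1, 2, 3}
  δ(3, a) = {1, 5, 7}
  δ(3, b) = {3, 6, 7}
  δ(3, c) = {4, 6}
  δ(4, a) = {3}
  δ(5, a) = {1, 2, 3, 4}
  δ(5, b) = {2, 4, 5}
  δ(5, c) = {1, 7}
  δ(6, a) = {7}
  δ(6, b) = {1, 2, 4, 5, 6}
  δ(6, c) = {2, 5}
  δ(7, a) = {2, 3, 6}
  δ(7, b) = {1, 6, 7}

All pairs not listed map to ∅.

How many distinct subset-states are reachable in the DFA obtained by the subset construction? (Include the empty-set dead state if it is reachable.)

12

Start state of the DFA: {1}.
{1} --a--> {1, 3, 4, 6}  [new]
{1} --b--> {1, 2, 5, 7}  [new]
{1} --c--> {1, 2, 3}  [new]
{1, 3, 4, 6} --a--> {1, 3, 4, 5, 6, 7}  [new]
{1, 3, 4, 6} --b--> {1, 2, 3, 4, 5, 6, 7}  [new]
{1, 3, 4, 6} --c--> {1, 2, 3, 4, 5, 6}  [new]
{1, 2, 5, 7} --a--> {1, 2, 3, 4, 6, 7}  [new]
{1, 2, 5, 7} --b--> {1, 2, 4, 5, 6, 7}  [new]
{1, 2, 5, 7} --c--> {1, 2, 3, 7}  [new]
{1, 2, 3} --a--> {1, 2, 3, 4, 5, 6, 7}  [seen]
{1, 2, 3} --b--> {1, 2, 3, 4, 5, 6, 7}  [seen]
{1, 2, 3} --c--> {1, 2, 3, 4, 6}  [new]
{1, 3, 4, 5, 6, 7} --a--> {1, 2, 3, 4, 5, 6, 7}  [seen]
{1, 3, 4, 5, 6, 7} --b--> {1, 2, 3, 4, 5, 6, 7}  [seen]
{1, 3, 4, 5, 6, 7} --c--> {1, 2, 3, 4, 5, 6, 7}  [seen]
{1, 2, 3, 4, 5, 6, 7} --a--> {1, 2, 3, 4, 5, 6, 7}  [seen]
{1, 2, 3, 4, 5, 6, 7} --b--> {1, 2, 3, 4, 5, 6, 7}  [seen]
{1, 2, 3, 4, 5, 6, 7} --c--> {1, 2, 3, 4, 5, 6, 7}  [seen]
{1, 2, 3, 4, 5, 6} --a--> {1, 2, 3, 4, 5, 6, 7}  [seen]
{1, 2, 3, 4, 5, 6} --b--> {1, 2, 3, 4, 5, 6, 7}  [seen]
{1, 2, 3, 4, 5, 6} --c--> {1, 2, 3, 4, 5, 6, 7}  [seen]
{1, 2, 3, 4, 6, 7} --a--> {1, 2, 3, 4, 5, 6, 7}  [seen]
{1, 2, 3, 4, 6, 7} --b--> {1, 2, 3, 4, 5, 6, 7}  [seen]
{1, 2, 3, 4, 6, 7} --c--> {1, 2, 3, 4, 5, 6}  [seen]
{1, 2, 4, 5, 6, 7} --a--> {1, 2, 3, 4, 6, 7}  [seen]
{1, 2, 4, 5, 6, 7} --b--> {1, 2, 4, 5, 6, 7}  [seen]
{1, 2, 4, 5, 6, 7} --c--> {1, 2, 3, 5, 7}  [new]
{1, 2, 3, 7} --a--> {1, 2, 3, 4, 5, 6, 7}  [seen]
{1, 2, 3, 7} --b--> {1, 2, 3, 4, 5, 6, 7}  [seen]
{1, 2, 3, 7} --c--> {1, 2, 3, 4, 6}  [seen]
{1, 2, 3, 4, 6} --a--> {1, 2, 3, 4, 5, 6, 7}  [seen]
{1, 2, 3, 4, 6} --b--> {1, 2, 3, 4, 5, 6, 7}  [seen]
{1, 2, 3, 4, 6} --c--> {1, 2, 3, 4, 5, 6}  [seen]
{1, 2, 3, 5, 7} --a--> {1, 2, 3, 4, 5, 6, 7}  [seen]
{1, 2, 3, 5, 7} --b--> {1, 2, 3, 4, 5, 6, 7}  [seen]
{1, 2, 3, 5, 7} --c--> {1, 2, 3, 4, 6, 7}  [seen]
Reachable DFA states: {1}, {1, 3, 4, 6}, {1, 2, 5, 7}, {1, 2, 3}, {1, 3, 4, 5, 6, 7}, {1, 2, 3, 4, 5, 6, 7}, {1, 2, 3, 4, 5, 6}, {1, 2, 3, 4, 6, 7}, {1, 2, 4, 5, 6, 7}, {1, 2, 3, 7}, {1, 2, 3, 4, 6}, {1, 2, 3, 5, 7}.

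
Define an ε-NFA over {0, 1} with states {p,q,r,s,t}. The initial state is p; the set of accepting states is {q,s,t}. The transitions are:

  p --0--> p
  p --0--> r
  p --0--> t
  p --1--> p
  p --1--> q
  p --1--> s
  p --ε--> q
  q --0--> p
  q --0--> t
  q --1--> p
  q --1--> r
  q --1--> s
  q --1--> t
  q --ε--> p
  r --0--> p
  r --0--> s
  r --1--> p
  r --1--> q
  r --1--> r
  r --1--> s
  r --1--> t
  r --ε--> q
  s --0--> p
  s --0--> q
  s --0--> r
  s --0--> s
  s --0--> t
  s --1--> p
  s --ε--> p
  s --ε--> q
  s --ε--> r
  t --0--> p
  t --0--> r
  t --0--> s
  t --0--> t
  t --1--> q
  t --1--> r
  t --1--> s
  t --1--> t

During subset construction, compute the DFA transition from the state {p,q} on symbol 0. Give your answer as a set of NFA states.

{p,q,r,t}

δ(p,0) = {p,r,t}; δ(q,0) = {p,t}.
Union: {p,r,t}.
ε-closure gives {p,q,r,t}.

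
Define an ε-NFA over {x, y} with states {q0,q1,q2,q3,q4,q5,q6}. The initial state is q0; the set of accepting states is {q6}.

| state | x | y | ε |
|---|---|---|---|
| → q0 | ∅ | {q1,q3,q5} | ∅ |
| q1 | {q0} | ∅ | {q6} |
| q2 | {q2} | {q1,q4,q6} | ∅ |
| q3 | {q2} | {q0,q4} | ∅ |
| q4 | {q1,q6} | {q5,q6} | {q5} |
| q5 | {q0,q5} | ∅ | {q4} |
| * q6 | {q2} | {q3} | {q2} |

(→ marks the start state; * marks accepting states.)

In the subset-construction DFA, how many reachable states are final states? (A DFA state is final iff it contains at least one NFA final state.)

Start state of the DFA: {q0} (ε-closure of the NFA start).
{q0} --x--> ∅  [new]
{q0} --y--> {q1,q2,q3,q4,q5,q6}  [new]
∅ --x--> ∅  [seen]
∅ --y--> ∅  [seen]
{q1,q2,q3,q4,q5,q6} --x--> {q0,q1,q2,q4,q5,q6}  [new]
{q1,q2,q3,q4,q5,q6} --y--> {q0,q1,q2,q3,q4,q5,q6}  [new]
{q0,q1,q2,q4,q5,q6} --x--> {q0,q1,q2,q4,q5,q6}  [seen]
{q0,q1,q2,q4,q5,q6} --y--> {q1,q2,q3,q4,q5,q6}  [seen]
{q0,q1,q2,q3,q4,q5,q6} --x--> {q0,q1,q2,q4,q5,q6}  [seen]
{q0,q1,q2,q3,q4,q5,q6} --y--> {q0,q1,q2,q3,q4,q5,q6}  [seen]
Reachable DFA states: {q0}, ∅, {q1,q2,q3,q4,q5,q6}, {q0,q1,q2,q4,q5,q6}, {q0,q1,q2,q3,q4,q5,q6}.
Accepting DFA states (contain an NFA accepting state): {q1,q2,q3,q4,q5,q6}, {q0,q1,q2,q4,q5,q6}, {q0,q1,q2,q3,q4,q5,q6}.

3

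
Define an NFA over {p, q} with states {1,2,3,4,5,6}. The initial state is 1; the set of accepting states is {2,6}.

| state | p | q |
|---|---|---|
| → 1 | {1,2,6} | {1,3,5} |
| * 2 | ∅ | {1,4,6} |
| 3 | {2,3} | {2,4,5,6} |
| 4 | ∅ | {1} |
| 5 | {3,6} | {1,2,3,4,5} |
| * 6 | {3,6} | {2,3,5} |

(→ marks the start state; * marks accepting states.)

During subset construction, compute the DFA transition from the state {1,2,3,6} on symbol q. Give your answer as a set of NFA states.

δ(1,q) = {1,3,5}; δ(2,q) = {1,4,6}; δ(3,q) = {2,4,5,6}; δ(6,q) = {2,3,5}.
Union: {1,2,3,4,5,6}.

{1,2,3,4,5,6}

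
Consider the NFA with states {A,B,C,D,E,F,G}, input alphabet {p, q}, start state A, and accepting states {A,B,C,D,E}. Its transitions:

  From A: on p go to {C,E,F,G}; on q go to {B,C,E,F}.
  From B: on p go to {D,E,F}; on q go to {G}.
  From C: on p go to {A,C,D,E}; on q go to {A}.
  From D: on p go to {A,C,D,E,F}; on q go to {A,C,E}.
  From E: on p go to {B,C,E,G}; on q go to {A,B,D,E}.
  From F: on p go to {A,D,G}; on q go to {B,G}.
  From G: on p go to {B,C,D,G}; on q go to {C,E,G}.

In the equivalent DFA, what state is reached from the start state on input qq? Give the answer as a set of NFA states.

{A,B,D,E,G}

Start: {A}.
δ(A,q) = {B,C,E,F}.
Union: {B,C,E,F}.
After q: {B,C,E,F}.
δ(B,q) = {G}; δ(C,q) = {A}; δ(E,q) = {A,B,D,E}; δ(F,q) = {B,G}.
Union: {A,B,D,E,G}.
After q: {A,B,D,E,G}.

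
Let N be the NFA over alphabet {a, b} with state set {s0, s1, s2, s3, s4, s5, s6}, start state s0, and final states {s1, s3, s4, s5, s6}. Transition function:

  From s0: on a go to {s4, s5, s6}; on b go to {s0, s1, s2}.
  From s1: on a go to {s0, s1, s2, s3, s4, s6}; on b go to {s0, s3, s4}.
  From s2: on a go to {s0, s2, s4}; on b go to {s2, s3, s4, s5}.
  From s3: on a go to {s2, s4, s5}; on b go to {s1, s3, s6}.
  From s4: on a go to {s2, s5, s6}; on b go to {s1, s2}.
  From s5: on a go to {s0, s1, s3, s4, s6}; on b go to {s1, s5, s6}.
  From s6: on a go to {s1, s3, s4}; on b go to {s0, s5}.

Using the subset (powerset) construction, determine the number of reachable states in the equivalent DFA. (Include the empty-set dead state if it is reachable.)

6

Start state of the DFA: {s0}.
{s0} --a--> {s4, s5, s6}  [new]
{s0} --b--> {s0, s1, s2}  [new]
{s4, s5, s6} --a--> {s0, s1, s2, s3, s4, s5, s6}  [new]
{s4, s5, s6} --b--> {s0, s1, s2, s5, s6}  [new]
{s0, s1, s2} --a--> {s0, s1, s2, s3, s4, s5, s6}  [seen]
{s0, s1, s2} --b--> {s0, s1, s2, s3, s4, s5}  [new]
{s0, s1, s2, s3, s4, s5, s6} --a--> {s0, s1, s2, s3, s4, s5, s6}  [seen]
{s0, s1, s2, s3, s4, s5, s6} --b--> {s0, s1, s2, s3, s4, s5, s6}  [seen]
{s0, s1, s2, s5, s6} --a--> {s0, s1, s2, s3, s4, s5, s6}  [seen]
{s0, s1, s2, s5, s6} --b--> {s0, s1, s2, s3, s4, s5, s6}  [seen]
{s0, s1, s2, s3, s4, s5} --a--> {s0, s1, s2, s3, s4, s5, s6}  [seen]
{s0, s1, s2, s3, s4, s5} --b--> {s0, s1, s2, s3, s4, s5, s6}  [seen]
Reachable DFA states: {s0}, {s4, s5, s6}, {s0, s1, s2}, {s0, s1, s2, s3, s4, s5, s6}, {s0, s1, s2, s5, s6}, {s0, s1, s2, s3, s4, s5}.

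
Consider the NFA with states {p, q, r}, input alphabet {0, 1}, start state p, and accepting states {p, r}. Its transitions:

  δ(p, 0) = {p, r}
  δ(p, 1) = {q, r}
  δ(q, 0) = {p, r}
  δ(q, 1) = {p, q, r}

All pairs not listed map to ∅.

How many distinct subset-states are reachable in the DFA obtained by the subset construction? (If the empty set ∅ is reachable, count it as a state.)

Start state of the DFA: {p}.
{p} --0--> {p, r}  [new]
{p} --1--> {q, r}  [new]
{p, r} --0--> {p, r}  [seen]
{p, r} --1--> {q, r}  [seen]
{q, r} --0--> {p, r}  [seen]
{q, r} --1--> {p, q, r}  [new]
{p, q, r} --0--> {p, r}  [seen]
{p, q, r} --1--> {p, q, r}  [seen]
Reachable DFA states: {p}, {p, r}, {q, r}, {p, q, r}.

4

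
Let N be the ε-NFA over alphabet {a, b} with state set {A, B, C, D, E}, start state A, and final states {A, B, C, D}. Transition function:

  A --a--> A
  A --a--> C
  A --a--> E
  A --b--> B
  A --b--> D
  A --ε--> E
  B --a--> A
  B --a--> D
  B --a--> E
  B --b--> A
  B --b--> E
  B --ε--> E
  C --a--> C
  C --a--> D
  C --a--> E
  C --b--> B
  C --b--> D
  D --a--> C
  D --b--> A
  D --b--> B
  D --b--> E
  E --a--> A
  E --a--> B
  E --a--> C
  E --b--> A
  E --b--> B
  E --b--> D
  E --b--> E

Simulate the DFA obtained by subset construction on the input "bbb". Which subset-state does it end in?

Start: {A, E}.
δ(A,b) = {B, D}; δ(E,b) = {A, B, D, E}.
Union: {A, B, D, E}.
After b: {A, B, D, E}.
δ(A,b) = {B, D}; δ(B,b) = {A, E}; δ(D,b) = {A, B, E}; δ(E,b) = {A, B, D, E}.
Union: {A, B, D, E}.
After b: {A, B, D, E}.
δ(A,b) = {B, D}; δ(B,b) = {A, E}; δ(D,b) = {A, B, E}; δ(E,b) = {A, B, D, E}.
Union: {A, B, D, E}.
After b: {A, B, D, E}.

{A, B, D, E}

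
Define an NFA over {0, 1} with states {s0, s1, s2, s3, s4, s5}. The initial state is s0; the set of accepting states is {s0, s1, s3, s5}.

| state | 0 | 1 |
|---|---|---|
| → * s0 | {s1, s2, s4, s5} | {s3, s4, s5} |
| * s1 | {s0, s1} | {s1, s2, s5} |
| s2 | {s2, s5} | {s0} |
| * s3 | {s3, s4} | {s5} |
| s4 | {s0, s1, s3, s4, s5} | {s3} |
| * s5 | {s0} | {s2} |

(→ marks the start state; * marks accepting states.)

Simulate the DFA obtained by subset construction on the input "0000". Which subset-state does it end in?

Start: {s0}.
δ(s0,0) = {s1, s2, s4, s5}.
Union: {s1, s2, s4, s5}.
After 0: {s1, s2, s4, s5}.
δ(s1,0) = {s0, s1}; δ(s2,0) = {s2, s5}; δ(s4,0) = {s0, s1, s3, s4, s5}; δ(s5,0) = {s0}.
Union: {s0, s1, s2, s3, s4, s5}.
After 0: {s0, s1, s2, s3, s4, s5}.
δ(s0,0) = {s1, s2, s4, s5}; δ(s1,0) = {s0, s1}; δ(s2,0) = {s2, s5}; δ(s3,0) = {s3, s4}; δ(s4,0) = {s0, s1, s3, s4, s5}; δ(s5,0) = {s0}.
Union: {s0, s1, s2, s3, s4, s5}.
After 0: {s0, s1, s2, s3, s4, s5}.
δ(s0,0) = {s1, s2, s4, s5}; δ(s1,0) = {s0, s1}; δ(s2,0) = {s2, s5}; δ(s3,0) = {s3, s4}; δ(s4,0) = {s0, s1, s3, s4, s5}; δ(s5,0) = {s0}.
Union: {s0, s1, s2, s3, s4, s5}.
After 0: {s0, s1, s2, s3, s4, s5}.

{s0, s1, s2, s3, s4, s5}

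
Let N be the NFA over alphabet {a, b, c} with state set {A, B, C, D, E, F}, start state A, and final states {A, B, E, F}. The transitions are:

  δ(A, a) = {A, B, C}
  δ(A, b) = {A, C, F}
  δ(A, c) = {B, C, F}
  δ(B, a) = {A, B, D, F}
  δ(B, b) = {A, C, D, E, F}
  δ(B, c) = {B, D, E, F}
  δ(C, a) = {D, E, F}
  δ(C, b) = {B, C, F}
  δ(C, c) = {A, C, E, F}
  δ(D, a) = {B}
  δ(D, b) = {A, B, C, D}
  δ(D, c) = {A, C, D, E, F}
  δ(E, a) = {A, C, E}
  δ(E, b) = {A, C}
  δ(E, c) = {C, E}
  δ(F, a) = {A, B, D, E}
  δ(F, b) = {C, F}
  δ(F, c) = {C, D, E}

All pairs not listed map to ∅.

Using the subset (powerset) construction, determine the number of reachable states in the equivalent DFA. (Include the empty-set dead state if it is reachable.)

Start state of the DFA: {A}.
{A} --a--> {A, B, C}  [new]
{A} --b--> {A, C, F}  [new]
{A} --c--> {B, C, F}  [new]
{A, B, C} --a--> {A, B, C, D, E, F}  [new]
{A, B, C} --b--> {A, B, C, D, E, F}  [seen]
{A, B, C} --c--> {A, B, C, D, E, F}  [seen]
{A, C, F} --a--> {A, B, C, D, E, F}  [seen]
{A, C, F} --b--> {A, B, C, F}  [new]
{A, C, F} --c--> {A, B, C, D, E, F}  [seen]
{B, C, F} --a--> {A, B, D, E, F}  [new]
{B, C, F} --b--> {A, B, C, D, E, F}  [seen]
{B, C, F} --c--> {A, B, C, D, E, F}  [seen]
{A, B, C, D, E, F} --a--> {A, B, C, D, E, F}  [seen]
{A, B, C, D, E, F} --b--> {A, B, C, D, E, F}  [seen]
{A, B, C, D, E, F} --c--> {A, B, C, D, E, F}  [seen]
{A, B, C, F} --a--> {A, B, C, D, E, F}  [seen]
{A, B, C, F} --b--> {A, B, C, D, E, F}  [seen]
{A, B, C, F} --c--> {A, B, C, D, E, F}  [seen]
{A, B, D, E, F} --a--> {A, B, C, D, E, F}  [seen]
{A, B, D, E, F} --b--> {A, B, C, D, E, F}  [seen]
{A, B, D, E, F} --c--> {A, B, C, D, E, F}  [seen]
Reachable DFA states: {A}, {A, B, C}, {A, C, F}, {B, C, F}, {A, B, C, D, E, F}, {A, B, C, F}, {A, B, D, E, F}.

7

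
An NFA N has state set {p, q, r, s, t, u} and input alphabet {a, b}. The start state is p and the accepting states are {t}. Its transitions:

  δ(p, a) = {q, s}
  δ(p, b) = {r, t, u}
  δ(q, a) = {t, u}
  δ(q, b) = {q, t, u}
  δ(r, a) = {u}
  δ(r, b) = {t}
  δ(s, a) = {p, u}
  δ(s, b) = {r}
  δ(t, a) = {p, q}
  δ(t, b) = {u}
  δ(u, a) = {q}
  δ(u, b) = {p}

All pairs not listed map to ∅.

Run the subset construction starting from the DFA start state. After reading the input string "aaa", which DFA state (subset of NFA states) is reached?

Start: {p}.
δ(p,a) = {q, s}.
Union: {q, s}.
After a: {q, s}.
δ(q,a) = {t, u}; δ(s,a) = {p, u}.
Union: {p, t, u}.
After a: {p, t, u}.
δ(p,a) = {q, s}; δ(t,a) = {p, q}; δ(u,a) = {q}.
Union: {p, q, s}.
After a: {p, q, s}.

{p, q, s}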